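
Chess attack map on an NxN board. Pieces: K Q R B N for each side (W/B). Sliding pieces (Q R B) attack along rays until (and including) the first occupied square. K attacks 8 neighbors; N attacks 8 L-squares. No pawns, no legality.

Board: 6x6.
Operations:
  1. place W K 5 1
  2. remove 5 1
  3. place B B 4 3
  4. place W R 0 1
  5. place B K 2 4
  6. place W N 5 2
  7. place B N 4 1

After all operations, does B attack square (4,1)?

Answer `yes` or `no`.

Answer: no

Derivation:
Op 1: place WK@(5,1)
Op 2: remove (5,1)
Op 3: place BB@(4,3)
Op 4: place WR@(0,1)
Op 5: place BK@(2,4)
Op 6: place WN@(5,2)
Op 7: place BN@(4,1)
Per-piece attacks for B:
  BK@(2,4): attacks (2,5) (2,3) (3,4) (1,4) (3,5) (3,3) (1,5) (1,3)
  BN@(4,1): attacks (5,3) (3,3) (2,2) (2,0)
  BB@(4,3): attacks (5,4) (5,2) (3,4) (2,5) (3,2) (2,1) (1,0) [ray(1,-1) blocked at (5,2)]
B attacks (4,1): no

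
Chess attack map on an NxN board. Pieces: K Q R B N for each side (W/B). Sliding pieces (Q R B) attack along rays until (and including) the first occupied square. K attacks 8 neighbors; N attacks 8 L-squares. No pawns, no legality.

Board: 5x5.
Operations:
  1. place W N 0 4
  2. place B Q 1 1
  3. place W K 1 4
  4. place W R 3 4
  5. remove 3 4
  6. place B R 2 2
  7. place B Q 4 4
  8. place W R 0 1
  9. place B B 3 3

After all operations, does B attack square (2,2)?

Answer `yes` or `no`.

Answer: yes

Derivation:
Op 1: place WN@(0,4)
Op 2: place BQ@(1,1)
Op 3: place WK@(1,4)
Op 4: place WR@(3,4)
Op 5: remove (3,4)
Op 6: place BR@(2,2)
Op 7: place BQ@(4,4)
Op 8: place WR@(0,1)
Op 9: place BB@(3,3)
Per-piece attacks for B:
  BQ@(1,1): attacks (1,2) (1,3) (1,4) (1,0) (2,1) (3,1) (4,1) (0,1) (2,2) (2,0) (0,2) (0,0) [ray(0,1) blocked at (1,4); ray(-1,0) blocked at (0,1); ray(1,1) blocked at (2,2)]
  BR@(2,2): attacks (2,3) (2,4) (2,1) (2,0) (3,2) (4,2) (1,2) (0,2)
  BB@(3,3): attacks (4,4) (4,2) (2,4) (2,2) [ray(1,1) blocked at (4,4); ray(-1,-1) blocked at (2,2)]
  BQ@(4,4): attacks (4,3) (4,2) (4,1) (4,0) (3,4) (2,4) (1,4) (3,3) [ray(-1,0) blocked at (1,4); ray(-1,-1) blocked at (3,3)]
B attacks (2,2): yes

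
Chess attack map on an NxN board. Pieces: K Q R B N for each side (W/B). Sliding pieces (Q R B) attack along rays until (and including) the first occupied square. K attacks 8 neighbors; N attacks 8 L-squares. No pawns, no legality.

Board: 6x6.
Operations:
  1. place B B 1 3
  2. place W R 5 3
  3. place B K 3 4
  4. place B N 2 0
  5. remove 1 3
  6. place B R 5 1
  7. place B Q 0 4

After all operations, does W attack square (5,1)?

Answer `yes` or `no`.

Answer: yes

Derivation:
Op 1: place BB@(1,3)
Op 2: place WR@(5,3)
Op 3: place BK@(3,4)
Op 4: place BN@(2,0)
Op 5: remove (1,3)
Op 6: place BR@(5,1)
Op 7: place BQ@(0,4)
Per-piece attacks for W:
  WR@(5,3): attacks (5,4) (5,5) (5,2) (5,1) (4,3) (3,3) (2,3) (1,3) (0,3) [ray(0,-1) blocked at (5,1)]
W attacks (5,1): yes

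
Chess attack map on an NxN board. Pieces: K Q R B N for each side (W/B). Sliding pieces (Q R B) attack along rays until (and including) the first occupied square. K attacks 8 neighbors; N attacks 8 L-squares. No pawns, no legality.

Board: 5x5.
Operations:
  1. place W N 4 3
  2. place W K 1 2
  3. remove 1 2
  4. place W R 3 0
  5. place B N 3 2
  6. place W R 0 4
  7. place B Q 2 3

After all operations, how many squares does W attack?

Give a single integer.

Op 1: place WN@(4,3)
Op 2: place WK@(1,2)
Op 3: remove (1,2)
Op 4: place WR@(3,0)
Op 5: place BN@(3,2)
Op 6: place WR@(0,4)
Op 7: place BQ@(2,3)
Per-piece attacks for W:
  WR@(0,4): attacks (0,3) (0,2) (0,1) (0,0) (1,4) (2,4) (3,4) (4,4)
  WR@(3,0): attacks (3,1) (3,2) (4,0) (2,0) (1,0) (0,0) [ray(0,1) blocked at (3,2)]
  WN@(4,3): attacks (2,4) (3,1) (2,2)
Union (14 distinct): (0,0) (0,1) (0,2) (0,3) (1,0) (1,4) (2,0) (2,2) (2,4) (3,1) (3,2) (3,4) (4,0) (4,4)

Answer: 14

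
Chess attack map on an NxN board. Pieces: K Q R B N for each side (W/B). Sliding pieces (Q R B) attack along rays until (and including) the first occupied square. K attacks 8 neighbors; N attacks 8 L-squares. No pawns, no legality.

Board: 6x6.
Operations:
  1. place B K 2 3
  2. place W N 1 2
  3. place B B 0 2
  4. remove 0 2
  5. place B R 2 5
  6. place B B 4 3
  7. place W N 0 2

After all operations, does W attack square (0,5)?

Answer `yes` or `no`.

Answer: no

Derivation:
Op 1: place BK@(2,3)
Op 2: place WN@(1,2)
Op 3: place BB@(0,2)
Op 4: remove (0,2)
Op 5: place BR@(2,5)
Op 6: place BB@(4,3)
Op 7: place WN@(0,2)
Per-piece attacks for W:
  WN@(0,2): attacks (1,4) (2,3) (1,0) (2,1)
  WN@(1,2): attacks (2,4) (3,3) (0,4) (2,0) (3,1) (0,0)
W attacks (0,5): no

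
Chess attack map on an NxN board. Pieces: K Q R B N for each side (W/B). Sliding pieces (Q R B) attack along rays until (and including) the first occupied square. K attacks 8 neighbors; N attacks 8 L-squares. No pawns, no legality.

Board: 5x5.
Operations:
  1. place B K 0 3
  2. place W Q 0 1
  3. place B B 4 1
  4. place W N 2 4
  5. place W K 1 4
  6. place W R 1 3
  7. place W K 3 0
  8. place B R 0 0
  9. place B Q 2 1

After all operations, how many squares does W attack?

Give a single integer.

Op 1: place BK@(0,3)
Op 2: place WQ@(0,1)
Op 3: place BB@(4,1)
Op 4: place WN@(2,4)
Op 5: place WK@(1,4)
Op 6: place WR@(1,3)
Op 7: place WK@(3,0)
Op 8: place BR@(0,0)
Op 9: place BQ@(2,1)
Per-piece attacks for W:
  WQ@(0,1): attacks (0,2) (0,3) (0,0) (1,1) (2,1) (1,2) (2,3) (3,4) (1,0) [ray(0,1) blocked at (0,3); ray(0,-1) blocked at (0,0); ray(1,0) blocked at (2,1)]
  WR@(1,3): attacks (1,4) (1,2) (1,1) (1,0) (2,3) (3,3) (4,3) (0,3) [ray(0,1) blocked at (1,4); ray(-1,0) blocked at (0,3)]
  WK@(1,4): attacks (1,3) (2,4) (0,4) (2,3) (0,3)
  WN@(2,4): attacks (3,2) (4,3) (1,2) (0,3)
  WK@(3,0): attacks (3,1) (4,0) (2,0) (4,1) (2,1)
Union (20 distinct): (0,0) (0,2) (0,3) (0,4) (1,0) (1,1) (1,2) (1,3) (1,4) (2,0) (2,1) (2,3) (2,4) (3,1) (3,2) (3,3) (3,4) (4,0) (4,1) (4,3)

Answer: 20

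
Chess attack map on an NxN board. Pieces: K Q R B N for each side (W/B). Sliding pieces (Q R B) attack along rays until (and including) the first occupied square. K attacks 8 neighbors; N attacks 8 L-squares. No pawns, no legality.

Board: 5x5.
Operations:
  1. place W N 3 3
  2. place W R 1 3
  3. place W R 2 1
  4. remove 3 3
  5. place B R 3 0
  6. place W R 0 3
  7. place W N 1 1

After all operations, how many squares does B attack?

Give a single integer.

Answer: 8

Derivation:
Op 1: place WN@(3,3)
Op 2: place WR@(1,3)
Op 3: place WR@(2,1)
Op 4: remove (3,3)
Op 5: place BR@(3,0)
Op 6: place WR@(0,3)
Op 7: place WN@(1,1)
Per-piece attacks for B:
  BR@(3,0): attacks (3,1) (3,2) (3,3) (3,4) (4,0) (2,0) (1,0) (0,0)
Union (8 distinct): (0,0) (1,0) (2,0) (3,1) (3,2) (3,3) (3,4) (4,0)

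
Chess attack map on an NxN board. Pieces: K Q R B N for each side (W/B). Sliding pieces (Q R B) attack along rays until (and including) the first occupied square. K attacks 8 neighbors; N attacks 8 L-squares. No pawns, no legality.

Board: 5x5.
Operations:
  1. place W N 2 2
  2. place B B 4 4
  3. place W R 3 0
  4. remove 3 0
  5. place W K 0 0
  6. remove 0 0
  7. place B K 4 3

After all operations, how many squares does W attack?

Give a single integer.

Answer: 8

Derivation:
Op 1: place WN@(2,2)
Op 2: place BB@(4,4)
Op 3: place WR@(3,0)
Op 4: remove (3,0)
Op 5: place WK@(0,0)
Op 6: remove (0,0)
Op 7: place BK@(4,3)
Per-piece attacks for W:
  WN@(2,2): attacks (3,4) (4,3) (1,4) (0,3) (3,0) (4,1) (1,0) (0,1)
Union (8 distinct): (0,1) (0,3) (1,0) (1,4) (3,0) (3,4) (4,1) (4,3)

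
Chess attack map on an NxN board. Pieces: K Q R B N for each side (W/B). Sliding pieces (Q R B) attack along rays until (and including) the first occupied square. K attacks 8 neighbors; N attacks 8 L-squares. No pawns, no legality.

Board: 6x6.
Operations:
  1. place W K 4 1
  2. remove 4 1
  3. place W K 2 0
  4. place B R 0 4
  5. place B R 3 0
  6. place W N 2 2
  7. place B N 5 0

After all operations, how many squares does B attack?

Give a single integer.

Op 1: place WK@(4,1)
Op 2: remove (4,1)
Op 3: place WK@(2,0)
Op 4: place BR@(0,4)
Op 5: place BR@(3,0)
Op 6: place WN@(2,2)
Op 7: place BN@(5,0)
Per-piece attacks for B:
  BR@(0,4): attacks (0,5) (0,3) (0,2) (0,1) (0,0) (1,4) (2,4) (3,4) (4,4) (5,4)
  BR@(3,0): attacks (3,1) (3,2) (3,3) (3,4) (3,5) (4,0) (5,0) (2,0) [ray(1,0) blocked at (5,0); ray(-1,0) blocked at (2,0)]
  BN@(5,0): attacks (4,2) (3,1)
Union (18 distinct): (0,0) (0,1) (0,2) (0,3) (0,5) (1,4) (2,0) (2,4) (3,1) (3,2) (3,3) (3,4) (3,5) (4,0) (4,2) (4,4) (5,0) (5,4)

Answer: 18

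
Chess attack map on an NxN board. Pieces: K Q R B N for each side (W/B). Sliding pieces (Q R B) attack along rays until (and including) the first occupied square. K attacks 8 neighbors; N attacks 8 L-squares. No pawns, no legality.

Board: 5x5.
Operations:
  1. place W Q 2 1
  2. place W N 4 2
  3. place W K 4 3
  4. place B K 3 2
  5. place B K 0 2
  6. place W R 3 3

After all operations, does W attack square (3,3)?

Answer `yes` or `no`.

Answer: yes

Derivation:
Op 1: place WQ@(2,1)
Op 2: place WN@(4,2)
Op 3: place WK@(4,3)
Op 4: place BK@(3,2)
Op 5: place BK@(0,2)
Op 6: place WR@(3,3)
Per-piece attacks for W:
  WQ@(2,1): attacks (2,2) (2,3) (2,4) (2,0) (3,1) (4,1) (1,1) (0,1) (3,2) (3,0) (1,2) (0,3) (1,0) [ray(1,1) blocked at (3,2)]
  WR@(3,3): attacks (3,4) (3,2) (4,3) (2,3) (1,3) (0,3) [ray(0,-1) blocked at (3,2); ray(1,0) blocked at (4,3)]
  WN@(4,2): attacks (3,4) (2,3) (3,0) (2,1)
  WK@(4,3): attacks (4,4) (4,2) (3,3) (3,4) (3,2)
W attacks (3,3): yes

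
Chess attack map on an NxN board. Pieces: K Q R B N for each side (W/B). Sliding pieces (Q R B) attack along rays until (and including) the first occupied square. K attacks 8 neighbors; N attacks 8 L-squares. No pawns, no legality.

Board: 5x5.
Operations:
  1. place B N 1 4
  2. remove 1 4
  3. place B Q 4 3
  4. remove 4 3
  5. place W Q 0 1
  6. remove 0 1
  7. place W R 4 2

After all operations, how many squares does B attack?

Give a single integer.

Op 1: place BN@(1,4)
Op 2: remove (1,4)
Op 3: place BQ@(4,3)
Op 4: remove (4,3)
Op 5: place WQ@(0,1)
Op 6: remove (0,1)
Op 7: place WR@(4,2)
Per-piece attacks for B:
Union (0 distinct): (none)

Answer: 0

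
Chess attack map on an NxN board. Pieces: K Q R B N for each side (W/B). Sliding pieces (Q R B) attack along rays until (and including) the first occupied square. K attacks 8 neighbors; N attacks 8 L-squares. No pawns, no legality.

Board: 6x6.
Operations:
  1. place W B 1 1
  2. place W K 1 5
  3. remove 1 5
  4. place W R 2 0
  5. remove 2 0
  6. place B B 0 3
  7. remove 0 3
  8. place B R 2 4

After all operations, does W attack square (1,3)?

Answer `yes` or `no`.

Answer: no

Derivation:
Op 1: place WB@(1,1)
Op 2: place WK@(1,5)
Op 3: remove (1,5)
Op 4: place WR@(2,0)
Op 5: remove (2,0)
Op 6: place BB@(0,3)
Op 7: remove (0,3)
Op 8: place BR@(2,4)
Per-piece attacks for W:
  WB@(1,1): attacks (2,2) (3,3) (4,4) (5,5) (2,0) (0,2) (0,0)
W attacks (1,3): no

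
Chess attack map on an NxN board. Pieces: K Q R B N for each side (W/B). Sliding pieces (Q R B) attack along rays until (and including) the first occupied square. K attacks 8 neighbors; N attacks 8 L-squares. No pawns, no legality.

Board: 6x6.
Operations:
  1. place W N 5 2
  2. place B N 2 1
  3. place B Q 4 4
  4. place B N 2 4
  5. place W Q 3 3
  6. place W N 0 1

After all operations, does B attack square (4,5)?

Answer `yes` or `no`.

Answer: yes

Derivation:
Op 1: place WN@(5,2)
Op 2: place BN@(2,1)
Op 3: place BQ@(4,4)
Op 4: place BN@(2,4)
Op 5: place WQ@(3,3)
Op 6: place WN@(0,1)
Per-piece attacks for B:
  BN@(2,1): attacks (3,3) (4,2) (1,3) (0,2) (4,0) (0,0)
  BN@(2,4): attacks (4,5) (0,5) (3,2) (4,3) (1,2) (0,3)
  BQ@(4,4): attacks (4,5) (4,3) (4,2) (4,1) (4,0) (5,4) (3,4) (2,4) (5,5) (5,3) (3,5) (3,3) [ray(-1,0) blocked at (2,4); ray(-1,-1) blocked at (3,3)]
B attacks (4,5): yes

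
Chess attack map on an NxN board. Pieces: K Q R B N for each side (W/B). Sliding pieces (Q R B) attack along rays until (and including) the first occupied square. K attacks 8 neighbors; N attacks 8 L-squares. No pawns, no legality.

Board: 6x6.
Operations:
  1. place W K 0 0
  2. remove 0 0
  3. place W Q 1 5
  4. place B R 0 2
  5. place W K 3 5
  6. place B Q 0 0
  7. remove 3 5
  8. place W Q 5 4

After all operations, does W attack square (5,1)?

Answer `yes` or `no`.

Answer: yes

Derivation:
Op 1: place WK@(0,0)
Op 2: remove (0,0)
Op 3: place WQ@(1,5)
Op 4: place BR@(0,2)
Op 5: place WK@(3,5)
Op 6: place BQ@(0,0)
Op 7: remove (3,5)
Op 8: place WQ@(5,4)
Per-piece attacks for W:
  WQ@(1,5): attacks (1,4) (1,3) (1,2) (1,1) (1,0) (2,5) (3,5) (4,5) (5,5) (0,5) (2,4) (3,3) (4,2) (5,1) (0,4)
  WQ@(5,4): attacks (5,5) (5,3) (5,2) (5,1) (5,0) (4,4) (3,4) (2,4) (1,4) (0,4) (4,5) (4,3) (3,2) (2,1) (1,0)
W attacks (5,1): yes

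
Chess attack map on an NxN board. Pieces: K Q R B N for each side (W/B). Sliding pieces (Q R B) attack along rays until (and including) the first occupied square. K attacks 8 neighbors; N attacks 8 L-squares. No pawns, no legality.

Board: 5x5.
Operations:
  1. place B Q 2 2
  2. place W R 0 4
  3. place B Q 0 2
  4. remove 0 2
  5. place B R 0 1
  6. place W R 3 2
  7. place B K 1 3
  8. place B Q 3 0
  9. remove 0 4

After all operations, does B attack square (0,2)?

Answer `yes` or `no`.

Op 1: place BQ@(2,2)
Op 2: place WR@(0,4)
Op 3: place BQ@(0,2)
Op 4: remove (0,2)
Op 5: place BR@(0,1)
Op 6: place WR@(3,2)
Op 7: place BK@(1,3)
Op 8: place BQ@(3,0)
Op 9: remove (0,4)
Per-piece attacks for B:
  BR@(0,1): attacks (0,2) (0,3) (0,4) (0,0) (1,1) (2,1) (3,1) (4,1)
  BK@(1,3): attacks (1,4) (1,2) (2,3) (0,3) (2,4) (2,2) (0,4) (0,2)
  BQ@(2,2): attacks (2,3) (2,4) (2,1) (2,0) (3,2) (1,2) (0,2) (3,3) (4,4) (3,1) (4,0) (1,3) (1,1) (0,0) [ray(1,0) blocked at (3,2); ray(-1,1) blocked at (1,3)]
  BQ@(3,0): attacks (3,1) (3,2) (4,0) (2,0) (1,0) (0,0) (4,1) (2,1) (1,2) (0,3) [ray(0,1) blocked at (3,2)]
B attacks (0,2): yes

Answer: yes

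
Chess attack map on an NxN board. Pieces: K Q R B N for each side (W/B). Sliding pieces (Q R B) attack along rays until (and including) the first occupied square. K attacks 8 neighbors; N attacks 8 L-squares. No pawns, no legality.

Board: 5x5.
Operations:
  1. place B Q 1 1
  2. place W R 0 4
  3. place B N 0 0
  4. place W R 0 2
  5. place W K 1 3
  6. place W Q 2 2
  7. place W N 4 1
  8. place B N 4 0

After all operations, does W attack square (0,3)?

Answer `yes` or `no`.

Op 1: place BQ@(1,1)
Op 2: place WR@(0,4)
Op 3: place BN@(0,0)
Op 4: place WR@(0,2)
Op 5: place WK@(1,3)
Op 6: place WQ@(2,2)
Op 7: place WN@(4,1)
Op 8: place BN@(4,0)
Per-piece attacks for W:
  WR@(0,2): attacks (0,3) (0,4) (0,1) (0,0) (1,2) (2,2) [ray(0,1) blocked at (0,4); ray(0,-1) blocked at (0,0); ray(1,0) blocked at (2,2)]
  WR@(0,4): attacks (0,3) (0,2) (1,4) (2,4) (3,4) (4,4) [ray(0,-1) blocked at (0,2)]
  WK@(1,3): attacks (1,4) (1,2) (2,3) (0,3) (2,4) (2,2) (0,4) (0,2)
  WQ@(2,2): attacks (2,3) (2,4) (2,1) (2,0) (3,2) (4,2) (1,2) (0,2) (3,3) (4,4) (3,1) (4,0) (1,3) (1,1) [ray(-1,0) blocked at (0,2); ray(1,-1) blocked at (4,0); ray(-1,1) blocked at (1,3); ray(-1,-1) blocked at (1,1)]
  WN@(4,1): attacks (3,3) (2,2) (2,0)
W attacks (0,3): yes

Answer: yes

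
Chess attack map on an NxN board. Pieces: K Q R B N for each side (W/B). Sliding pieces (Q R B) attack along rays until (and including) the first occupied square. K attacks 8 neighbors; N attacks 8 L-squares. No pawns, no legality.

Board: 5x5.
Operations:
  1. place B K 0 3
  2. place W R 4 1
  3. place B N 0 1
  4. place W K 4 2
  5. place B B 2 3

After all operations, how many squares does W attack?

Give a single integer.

Op 1: place BK@(0,3)
Op 2: place WR@(4,1)
Op 3: place BN@(0,1)
Op 4: place WK@(4,2)
Op 5: place BB@(2,3)
Per-piece attacks for W:
  WR@(4,1): attacks (4,2) (4,0) (3,1) (2,1) (1,1) (0,1) [ray(0,1) blocked at (4,2); ray(-1,0) blocked at (0,1)]
  WK@(4,2): attacks (4,3) (4,1) (3,2) (3,3) (3,1)
Union (10 distinct): (0,1) (1,1) (2,1) (3,1) (3,2) (3,3) (4,0) (4,1) (4,2) (4,3)

Answer: 10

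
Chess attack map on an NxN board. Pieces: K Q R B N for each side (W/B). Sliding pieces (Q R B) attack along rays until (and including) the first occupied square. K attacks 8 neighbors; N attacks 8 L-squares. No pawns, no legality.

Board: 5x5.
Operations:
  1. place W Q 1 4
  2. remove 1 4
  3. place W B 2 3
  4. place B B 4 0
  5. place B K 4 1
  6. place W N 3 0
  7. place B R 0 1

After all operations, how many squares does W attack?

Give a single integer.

Answer: 9

Derivation:
Op 1: place WQ@(1,4)
Op 2: remove (1,4)
Op 3: place WB@(2,3)
Op 4: place BB@(4,0)
Op 5: place BK@(4,1)
Op 6: place WN@(3,0)
Op 7: place BR@(0,1)
Per-piece attacks for W:
  WB@(2,3): attacks (3,4) (3,2) (4,1) (1,4) (1,2) (0,1) [ray(1,-1) blocked at (4,1); ray(-1,-1) blocked at (0,1)]
  WN@(3,0): attacks (4,2) (2,2) (1,1)
Union (9 distinct): (0,1) (1,1) (1,2) (1,4) (2,2) (3,2) (3,4) (4,1) (4,2)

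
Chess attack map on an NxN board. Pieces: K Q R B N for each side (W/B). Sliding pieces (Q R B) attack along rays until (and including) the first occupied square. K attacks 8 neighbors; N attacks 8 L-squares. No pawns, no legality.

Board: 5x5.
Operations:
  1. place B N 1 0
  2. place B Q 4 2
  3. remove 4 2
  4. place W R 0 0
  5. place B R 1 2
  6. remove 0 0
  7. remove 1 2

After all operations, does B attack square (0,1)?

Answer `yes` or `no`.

Op 1: place BN@(1,0)
Op 2: place BQ@(4,2)
Op 3: remove (4,2)
Op 4: place WR@(0,0)
Op 5: place BR@(1,2)
Op 6: remove (0,0)
Op 7: remove (1,2)
Per-piece attacks for B:
  BN@(1,0): attacks (2,2) (3,1) (0,2)
B attacks (0,1): no

Answer: no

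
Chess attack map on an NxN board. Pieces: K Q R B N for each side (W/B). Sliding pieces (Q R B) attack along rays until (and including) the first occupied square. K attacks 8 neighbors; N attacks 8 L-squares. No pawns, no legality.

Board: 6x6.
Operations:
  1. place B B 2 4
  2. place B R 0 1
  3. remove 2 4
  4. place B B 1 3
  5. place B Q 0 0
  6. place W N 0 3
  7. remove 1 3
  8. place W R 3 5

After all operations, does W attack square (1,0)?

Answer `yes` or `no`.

Op 1: place BB@(2,4)
Op 2: place BR@(0,1)
Op 3: remove (2,4)
Op 4: place BB@(1,3)
Op 5: place BQ@(0,0)
Op 6: place WN@(0,3)
Op 7: remove (1,3)
Op 8: place WR@(3,5)
Per-piece attacks for W:
  WN@(0,3): attacks (1,5) (2,4) (1,1) (2,2)
  WR@(3,5): attacks (3,4) (3,3) (3,2) (3,1) (3,0) (4,5) (5,5) (2,5) (1,5) (0,5)
W attacks (1,0): no

Answer: no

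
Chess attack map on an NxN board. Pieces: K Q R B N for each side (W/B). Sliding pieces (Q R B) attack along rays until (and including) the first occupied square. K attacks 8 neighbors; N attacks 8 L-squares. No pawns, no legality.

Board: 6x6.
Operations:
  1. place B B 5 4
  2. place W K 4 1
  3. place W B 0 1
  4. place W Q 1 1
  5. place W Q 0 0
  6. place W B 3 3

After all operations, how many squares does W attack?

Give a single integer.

Op 1: place BB@(5,4)
Op 2: place WK@(4,1)
Op 3: place WB@(0,1)
Op 4: place WQ@(1,1)
Op 5: place WQ@(0,0)
Op 6: place WB@(3,3)
Per-piece attacks for W:
  WQ@(0,0): attacks (0,1) (1,0) (2,0) (3,0) (4,0) (5,0) (1,1) [ray(0,1) blocked at (0,1); ray(1,1) blocked at (1,1)]
  WB@(0,1): attacks (1,2) (2,3) (3,4) (4,5) (1,0)
  WQ@(1,1): attacks (1,2) (1,3) (1,4) (1,5) (1,0) (2,1) (3,1) (4,1) (0,1) (2,2) (3,3) (2,0) (0,2) (0,0) [ray(1,0) blocked at (4,1); ray(-1,0) blocked at (0,1); ray(1,1) blocked at (3,3); ray(-1,-1) blocked at (0,0)]
  WB@(3,3): attacks (4,4) (5,5) (4,2) (5,1) (2,4) (1,5) (2,2) (1,1) [ray(-1,-1) blocked at (1,1)]
  WK@(4,1): attacks (4,2) (4,0) (5,1) (3,1) (5,2) (5,0) (3,2) (3,0)
Union (28 distinct): (0,0) (0,1) (0,2) (1,0) (1,1) (1,2) (1,3) (1,4) (1,5) (2,0) (2,1) (2,2) (2,3) (2,4) (3,0) (3,1) (3,2) (3,3) (3,4) (4,0) (4,1) (4,2) (4,4) (4,5) (5,0) (5,1) (5,2) (5,5)

Answer: 28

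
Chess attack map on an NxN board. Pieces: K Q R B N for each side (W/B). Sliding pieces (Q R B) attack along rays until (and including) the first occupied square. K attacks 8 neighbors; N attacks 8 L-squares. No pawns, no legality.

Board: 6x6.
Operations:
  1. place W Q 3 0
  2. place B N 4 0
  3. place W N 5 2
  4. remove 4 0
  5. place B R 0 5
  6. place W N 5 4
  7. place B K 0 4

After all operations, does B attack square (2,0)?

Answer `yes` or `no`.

Op 1: place WQ@(3,0)
Op 2: place BN@(4,0)
Op 3: place WN@(5,2)
Op 4: remove (4,0)
Op 5: place BR@(0,5)
Op 6: place WN@(5,4)
Op 7: place BK@(0,4)
Per-piece attacks for B:
  BK@(0,4): attacks (0,5) (0,3) (1,4) (1,5) (1,3)
  BR@(0,5): attacks (0,4) (1,5) (2,5) (3,5) (4,5) (5,5) [ray(0,-1) blocked at (0,4)]
B attacks (2,0): no

Answer: no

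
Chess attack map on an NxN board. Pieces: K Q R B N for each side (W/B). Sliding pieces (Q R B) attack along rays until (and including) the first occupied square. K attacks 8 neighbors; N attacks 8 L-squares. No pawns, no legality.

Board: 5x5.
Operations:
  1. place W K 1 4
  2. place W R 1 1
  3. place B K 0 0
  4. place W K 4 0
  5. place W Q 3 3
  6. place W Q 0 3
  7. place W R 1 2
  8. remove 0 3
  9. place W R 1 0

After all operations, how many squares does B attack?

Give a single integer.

Answer: 3

Derivation:
Op 1: place WK@(1,4)
Op 2: place WR@(1,1)
Op 3: place BK@(0,0)
Op 4: place WK@(4,0)
Op 5: place WQ@(3,3)
Op 6: place WQ@(0,3)
Op 7: place WR@(1,2)
Op 8: remove (0,3)
Op 9: place WR@(1,0)
Per-piece attacks for B:
  BK@(0,0): attacks (0,1) (1,0) (1,1)
Union (3 distinct): (0,1) (1,0) (1,1)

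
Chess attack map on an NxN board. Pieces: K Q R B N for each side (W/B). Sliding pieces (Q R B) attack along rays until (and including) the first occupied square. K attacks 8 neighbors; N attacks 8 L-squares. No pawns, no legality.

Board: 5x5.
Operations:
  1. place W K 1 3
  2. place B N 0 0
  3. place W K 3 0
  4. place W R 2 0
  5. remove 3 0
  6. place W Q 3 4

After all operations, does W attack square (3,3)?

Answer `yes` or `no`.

Answer: yes

Derivation:
Op 1: place WK@(1,3)
Op 2: place BN@(0,0)
Op 3: place WK@(3,0)
Op 4: place WR@(2,0)
Op 5: remove (3,0)
Op 6: place WQ@(3,4)
Per-piece attacks for W:
  WK@(1,3): attacks (1,4) (1,2) (2,3) (0,3) (2,4) (2,2) (0,4) (0,2)
  WR@(2,0): attacks (2,1) (2,2) (2,3) (2,4) (3,0) (4,0) (1,0) (0,0) [ray(-1,0) blocked at (0,0)]
  WQ@(3,4): attacks (3,3) (3,2) (3,1) (3,0) (4,4) (2,4) (1,4) (0,4) (4,3) (2,3) (1,2) (0,1)
W attacks (3,3): yes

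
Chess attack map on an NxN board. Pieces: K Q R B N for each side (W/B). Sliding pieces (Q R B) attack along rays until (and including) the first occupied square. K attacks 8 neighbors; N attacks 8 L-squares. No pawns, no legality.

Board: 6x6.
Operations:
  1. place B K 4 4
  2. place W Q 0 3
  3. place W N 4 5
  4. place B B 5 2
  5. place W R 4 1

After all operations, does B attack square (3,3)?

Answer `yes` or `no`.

Op 1: place BK@(4,4)
Op 2: place WQ@(0,3)
Op 3: place WN@(4,5)
Op 4: place BB@(5,2)
Op 5: place WR@(4,1)
Per-piece attacks for B:
  BK@(4,4): attacks (4,5) (4,3) (5,4) (3,4) (5,5) (5,3) (3,5) (3,3)
  BB@(5,2): attacks (4,3) (3,4) (2,5) (4,1) [ray(-1,-1) blocked at (4,1)]
B attacks (3,3): yes

Answer: yes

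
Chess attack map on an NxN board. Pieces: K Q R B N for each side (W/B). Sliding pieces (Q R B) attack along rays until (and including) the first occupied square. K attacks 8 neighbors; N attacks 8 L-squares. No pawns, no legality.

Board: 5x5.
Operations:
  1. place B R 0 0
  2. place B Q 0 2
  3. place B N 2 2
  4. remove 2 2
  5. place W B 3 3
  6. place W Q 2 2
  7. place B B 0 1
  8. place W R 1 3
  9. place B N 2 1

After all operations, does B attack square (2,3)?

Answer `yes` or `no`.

Op 1: place BR@(0,0)
Op 2: place BQ@(0,2)
Op 3: place BN@(2,2)
Op 4: remove (2,2)
Op 5: place WB@(3,3)
Op 6: place WQ@(2,2)
Op 7: place BB@(0,1)
Op 8: place WR@(1,3)
Op 9: place BN@(2,1)
Per-piece attacks for B:
  BR@(0,0): attacks (0,1) (1,0) (2,0) (3,0) (4,0) [ray(0,1) blocked at (0,1)]
  BB@(0,1): attacks (1,2) (2,3) (3,4) (1,0)
  BQ@(0,2): attacks (0,3) (0,4) (0,1) (1,2) (2,2) (1,3) (1,1) (2,0) [ray(0,-1) blocked at (0,1); ray(1,0) blocked at (2,2); ray(1,1) blocked at (1,3)]
  BN@(2,1): attacks (3,3) (4,2) (1,3) (0,2) (4,0) (0,0)
B attacks (2,3): yes

Answer: yes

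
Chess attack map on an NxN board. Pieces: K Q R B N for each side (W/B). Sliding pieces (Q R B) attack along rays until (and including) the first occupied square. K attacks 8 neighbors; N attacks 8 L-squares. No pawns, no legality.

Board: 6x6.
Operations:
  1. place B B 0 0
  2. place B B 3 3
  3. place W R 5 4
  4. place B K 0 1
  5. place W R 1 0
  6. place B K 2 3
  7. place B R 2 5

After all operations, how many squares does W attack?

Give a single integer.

Answer: 18

Derivation:
Op 1: place BB@(0,0)
Op 2: place BB@(3,3)
Op 3: place WR@(5,4)
Op 4: place BK@(0,1)
Op 5: place WR@(1,0)
Op 6: place BK@(2,3)
Op 7: place BR@(2,5)
Per-piece attacks for W:
  WR@(1,0): attacks (1,1) (1,2) (1,3) (1,4) (1,5) (2,0) (3,0) (4,0) (5,0) (0,0) [ray(-1,0) blocked at (0,0)]
  WR@(5,4): attacks (5,5) (5,3) (5,2) (5,1) (5,0) (4,4) (3,4) (2,4) (1,4) (0,4)
Union (18 distinct): (0,0) (0,4) (1,1) (1,2) (1,3) (1,4) (1,5) (2,0) (2,4) (3,0) (3,4) (4,0) (4,4) (5,0) (5,1) (5,2) (5,3) (5,5)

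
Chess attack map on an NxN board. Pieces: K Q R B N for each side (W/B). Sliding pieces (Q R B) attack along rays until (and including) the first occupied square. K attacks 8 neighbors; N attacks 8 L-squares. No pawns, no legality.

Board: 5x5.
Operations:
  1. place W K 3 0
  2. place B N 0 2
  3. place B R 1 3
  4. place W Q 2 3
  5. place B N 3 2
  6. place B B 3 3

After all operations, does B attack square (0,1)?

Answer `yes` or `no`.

Answer: no

Derivation:
Op 1: place WK@(3,0)
Op 2: place BN@(0,2)
Op 3: place BR@(1,3)
Op 4: place WQ@(2,3)
Op 5: place BN@(3,2)
Op 6: place BB@(3,3)
Per-piece attacks for B:
  BN@(0,2): attacks (1,4) (2,3) (1,0) (2,1)
  BR@(1,3): attacks (1,4) (1,2) (1,1) (1,0) (2,3) (0,3) [ray(1,0) blocked at (2,3)]
  BN@(3,2): attacks (4,4) (2,4) (1,3) (4,0) (2,0) (1,1)
  BB@(3,3): attacks (4,4) (4,2) (2,4) (2,2) (1,1) (0,0)
B attacks (0,1): no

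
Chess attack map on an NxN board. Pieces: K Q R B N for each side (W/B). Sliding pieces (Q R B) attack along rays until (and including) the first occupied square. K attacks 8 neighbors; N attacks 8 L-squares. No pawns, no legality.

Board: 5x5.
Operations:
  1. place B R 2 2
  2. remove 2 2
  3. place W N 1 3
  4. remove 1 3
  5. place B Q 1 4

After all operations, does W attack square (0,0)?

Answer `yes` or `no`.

Op 1: place BR@(2,2)
Op 2: remove (2,2)
Op 3: place WN@(1,3)
Op 4: remove (1,3)
Op 5: place BQ@(1,4)
Per-piece attacks for W:
W attacks (0,0): no

Answer: no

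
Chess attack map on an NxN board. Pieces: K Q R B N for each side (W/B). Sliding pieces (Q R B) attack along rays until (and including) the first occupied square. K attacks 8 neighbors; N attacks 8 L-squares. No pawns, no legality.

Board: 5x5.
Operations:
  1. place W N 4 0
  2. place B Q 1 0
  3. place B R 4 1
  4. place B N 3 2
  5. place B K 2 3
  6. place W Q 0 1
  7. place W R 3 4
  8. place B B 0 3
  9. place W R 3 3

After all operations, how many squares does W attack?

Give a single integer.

Answer: 18

Derivation:
Op 1: place WN@(4,0)
Op 2: place BQ@(1,0)
Op 3: place BR@(4,1)
Op 4: place BN@(3,2)
Op 5: place BK@(2,3)
Op 6: place WQ@(0,1)
Op 7: place WR@(3,4)
Op 8: place BB@(0,3)
Op 9: place WR@(3,3)
Per-piece attacks for W:
  WQ@(0,1): attacks (0,2) (0,3) (0,0) (1,1) (2,1) (3,1) (4,1) (1,2) (2,3) (1,0) [ray(0,1) blocked at (0,3); ray(1,0) blocked at (4,1); ray(1,1) blocked at (2,3); ray(1,-1) blocked at (1,0)]
  WR@(3,3): attacks (3,4) (3,2) (4,3) (2,3) [ray(0,1) blocked at (3,4); ray(0,-1) blocked at (3,2); ray(-1,0) blocked at (2,3)]
  WR@(3,4): attacks (3,3) (4,4) (2,4) (1,4) (0,4) [ray(0,-1) blocked at (3,3)]
  WN@(4,0): attacks (3,2) (2,1)
Union (18 distinct): (0,0) (0,2) (0,3) (0,4) (1,0) (1,1) (1,2) (1,4) (2,1) (2,3) (2,4) (3,1) (3,2) (3,3) (3,4) (4,1) (4,3) (4,4)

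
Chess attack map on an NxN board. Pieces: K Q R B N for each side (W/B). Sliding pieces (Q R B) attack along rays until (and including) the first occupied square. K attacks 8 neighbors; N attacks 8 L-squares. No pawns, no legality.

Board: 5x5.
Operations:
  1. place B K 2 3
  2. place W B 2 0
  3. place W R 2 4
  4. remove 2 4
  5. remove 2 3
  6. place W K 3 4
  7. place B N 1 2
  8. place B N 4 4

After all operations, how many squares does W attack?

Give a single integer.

Answer: 9

Derivation:
Op 1: place BK@(2,3)
Op 2: place WB@(2,0)
Op 3: place WR@(2,4)
Op 4: remove (2,4)
Op 5: remove (2,3)
Op 6: place WK@(3,4)
Op 7: place BN@(1,2)
Op 8: place BN@(4,4)
Per-piece attacks for W:
  WB@(2,0): attacks (3,1) (4,2) (1,1) (0,2)
  WK@(3,4): attacks (3,3) (4,4) (2,4) (4,3) (2,3)
Union (9 distinct): (0,2) (1,1) (2,3) (2,4) (3,1) (3,3) (4,2) (4,3) (4,4)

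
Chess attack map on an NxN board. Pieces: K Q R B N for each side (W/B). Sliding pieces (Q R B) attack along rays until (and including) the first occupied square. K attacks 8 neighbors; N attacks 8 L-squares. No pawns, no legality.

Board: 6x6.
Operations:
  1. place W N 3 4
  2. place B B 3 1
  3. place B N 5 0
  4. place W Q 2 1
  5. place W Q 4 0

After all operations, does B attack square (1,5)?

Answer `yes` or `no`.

Answer: no

Derivation:
Op 1: place WN@(3,4)
Op 2: place BB@(3,1)
Op 3: place BN@(5,0)
Op 4: place WQ@(2,1)
Op 5: place WQ@(4,0)
Per-piece attacks for B:
  BB@(3,1): attacks (4,2) (5,3) (4,0) (2,2) (1,3) (0,4) (2,0) [ray(1,-1) blocked at (4,0)]
  BN@(5,0): attacks (4,2) (3,1)
B attacks (1,5): no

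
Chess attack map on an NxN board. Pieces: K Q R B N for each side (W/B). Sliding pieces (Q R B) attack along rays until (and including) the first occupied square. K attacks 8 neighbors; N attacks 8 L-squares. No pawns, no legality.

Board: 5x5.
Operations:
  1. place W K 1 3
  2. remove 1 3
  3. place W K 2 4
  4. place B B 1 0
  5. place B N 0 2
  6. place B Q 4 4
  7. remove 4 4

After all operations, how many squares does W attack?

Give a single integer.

Answer: 5

Derivation:
Op 1: place WK@(1,3)
Op 2: remove (1,3)
Op 3: place WK@(2,4)
Op 4: place BB@(1,0)
Op 5: place BN@(0,2)
Op 6: place BQ@(4,4)
Op 7: remove (4,4)
Per-piece attacks for W:
  WK@(2,4): attacks (2,3) (3,4) (1,4) (3,3) (1,3)
Union (5 distinct): (1,3) (1,4) (2,3) (3,3) (3,4)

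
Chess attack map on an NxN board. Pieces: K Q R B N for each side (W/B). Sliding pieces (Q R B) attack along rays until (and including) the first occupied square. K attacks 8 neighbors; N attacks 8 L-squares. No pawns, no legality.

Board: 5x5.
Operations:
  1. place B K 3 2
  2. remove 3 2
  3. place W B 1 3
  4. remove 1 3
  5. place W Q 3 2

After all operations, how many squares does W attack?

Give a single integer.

Op 1: place BK@(3,2)
Op 2: remove (3,2)
Op 3: place WB@(1,3)
Op 4: remove (1,3)
Op 5: place WQ@(3,2)
Per-piece attacks for W:
  WQ@(3,2): attacks (3,3) (3,4) (3,1) (3,0) (4,2) (2,2) (1,2) (0,2) (4,3) (4,1) (2,3) (1,4) (2,1) (1,0)
Union (14 distinct): (0,2) (1,0) (1,2) (1,4) (2,1) (2,2) (2,3) (3,0) (3,1) (3,3) (3,4) (4,1) (4,2) (4,3)

Answer: 14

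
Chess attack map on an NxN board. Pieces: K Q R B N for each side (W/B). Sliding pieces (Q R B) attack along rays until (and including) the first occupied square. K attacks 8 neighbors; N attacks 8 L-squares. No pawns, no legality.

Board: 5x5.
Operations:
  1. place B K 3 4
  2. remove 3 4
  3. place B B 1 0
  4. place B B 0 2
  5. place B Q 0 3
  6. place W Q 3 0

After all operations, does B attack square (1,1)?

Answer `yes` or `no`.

Answer: yes

Derivation:
Op 1: place BK@(3,4)
Op 2: remove (3,4)
Op 3: place BB@(1,0)
Op 4: place BB@(0,2)
Op 5: place BQ@(0,3)
Op 6: place WQ@(3,0)
Per-piece attacks for B:
  BB@(0,2): attacks (1,3) (2,4) (1,1) (2,0)
  BQ@(0,3): attacks (0,4) (0,2) (1,3) (2,3) (3,3) (4,3) (1,4) (1,2) (2,1) (3,0) [ray(0,-1) blocked at (0,2); ray(1,-1) blocked at (3,0)]
  BB@(1,0): attacks (2,1) (3,2) (4,3) (0,1)
B attacks (1,1): yes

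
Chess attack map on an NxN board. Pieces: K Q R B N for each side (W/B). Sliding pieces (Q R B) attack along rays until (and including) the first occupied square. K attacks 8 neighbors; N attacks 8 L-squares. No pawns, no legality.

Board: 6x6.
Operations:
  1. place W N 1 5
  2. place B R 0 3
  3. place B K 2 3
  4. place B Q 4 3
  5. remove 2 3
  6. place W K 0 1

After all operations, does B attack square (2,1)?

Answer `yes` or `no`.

Op 1: place WN@(1,5)
Op 2: place BR@(0,3)
Op 3: place BK@(2,3)
Op 4: place BQ@(4,3)
Op 5: remove (2,3)
Op 6: place WK@(0,1)
Per-piece attacks for B:
  BR@(0,3): attacks (0,4) (0,5) (0,2) (0,1) (1,3) (2,3) (3,3) (4,3) [ray(0,-1) blocked at (0,1); ray(1,0) blocked at (4,3)]
  BQ@(4,3): attacks (4,4) (4,5) (4,2) (4,1) (4,0) (5,3) (3,3) (2,3) (1,3) (0,3) (5,4) (5,2) (3,4) (2,5) (3,2) (2,1) (1,0) [ray(-1,0) blocked at (0,3)]
B attacks (2,1): yes

Answer: yes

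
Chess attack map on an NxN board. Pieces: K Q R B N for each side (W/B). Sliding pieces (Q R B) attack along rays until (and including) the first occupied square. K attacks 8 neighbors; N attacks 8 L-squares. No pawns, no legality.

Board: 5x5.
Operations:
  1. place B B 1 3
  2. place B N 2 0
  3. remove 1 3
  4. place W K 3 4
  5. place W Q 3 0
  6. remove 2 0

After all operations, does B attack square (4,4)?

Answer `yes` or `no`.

Op 1: place BB@(1,3)
Op 2: place BN@(2,0)
Op 3: remove (1,3)
Op 4: place WK@(3,4)
Op 5: place WQ@(3,0)
Op 6: remove (2,0)
Per-piece attacks for B:
B attacks (4,4): no

Answer: no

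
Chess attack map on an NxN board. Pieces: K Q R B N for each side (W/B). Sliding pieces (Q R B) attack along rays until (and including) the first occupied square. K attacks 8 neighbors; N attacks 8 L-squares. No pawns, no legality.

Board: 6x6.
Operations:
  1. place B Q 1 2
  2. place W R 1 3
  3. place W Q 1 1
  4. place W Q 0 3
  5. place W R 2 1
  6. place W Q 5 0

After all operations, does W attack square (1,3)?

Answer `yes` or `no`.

Answer: yes

Derivation:
Op 1: place BQ@(1,2)
Op 2: place WR@(1,3)
Op 3: place WQ@(1,1)
Op 4: place WQ@(0,3)
Op 5: place WR@(2,1)
Op 6: place WQ@(5,0)
Per-piece attacks for W:
  WQ@(0,3): attacks (0,4) (0,5) (0,2) (0,1) (0,0) (1,3) (1,4) (2,5) (1,2) [ray(1,0) blocked at (1,3); ray(1,-1) blocked at (1,2)]
  WQ@(1,1): attacks (1,2) (1,0) (2,1) (0,1) (2,2) (3,3) (4,4) (5,5) (2,0) (0,2) (0,0) [ray(0,1) blocked at (1,2); ray(1,0) blocked at (2,1)]
  WR@(1,3): attacks (1,4) (1,5) (1,2) (2,3) (3,3) (4,3) (5,3) (0,3) [ray(0,-1) blocked at (1,2); ray(-1,0) blocked at (0,3)]
  WR@(2,1): attacks (2,2) (2,3) (2,4) (2,5) (2,0) (3,1) (4,1) (5,1) (1,1) [ray(-1,0) blocked at (1,1)]
  WQ@(5,0): attacks (5,1) (5,2) (5,3) (5,4) (5,5) (4,0) (3,0) (2,0) (1,0) (0,0) (4,1) (3,2) (2,3) (1,4) (0,5)
W attacks (1,3): yes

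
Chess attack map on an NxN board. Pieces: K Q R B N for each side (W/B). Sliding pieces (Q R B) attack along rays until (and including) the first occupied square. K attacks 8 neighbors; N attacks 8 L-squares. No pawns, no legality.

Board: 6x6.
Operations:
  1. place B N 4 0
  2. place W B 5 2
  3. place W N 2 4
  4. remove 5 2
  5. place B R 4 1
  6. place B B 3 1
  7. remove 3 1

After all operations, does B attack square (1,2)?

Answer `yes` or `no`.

Op 1: place BN@(4,0)
Op 2: place WB@(5,2)
Op 3: place WN@(2,4)
Op 4: remove (5,2)
Op 5: place BR@(4,1)
Op 6: place BB@(3,1)
Op 7: remove (3,1)
Per-piece attacks for B:
  BN@(4,0): attacks (5,2) (3,2) (2,1)
  BR@(4,1): attacks (4,2) (4,3) (4,4) (4,5) (4,0) (5,1) (3,1) (2,1) (1,1) (0,1) [ray(0,-1) blocked at (4,0)]
B attacks (1,2): no

Answer: no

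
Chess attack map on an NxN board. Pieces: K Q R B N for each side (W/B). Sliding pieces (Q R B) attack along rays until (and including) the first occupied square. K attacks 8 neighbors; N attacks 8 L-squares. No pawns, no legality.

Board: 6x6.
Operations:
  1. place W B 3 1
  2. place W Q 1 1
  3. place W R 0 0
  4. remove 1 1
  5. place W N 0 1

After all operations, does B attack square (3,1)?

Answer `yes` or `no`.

Answer: no

Derivation:
Op 1: place WB@(3,1)
Op 2: place WQ@(1,1)
Op 3: place WR@(0,0)
Op 4: remove (1,1)
Op 5: place WN@(0,1)
Per-piece attacks for B:
B attacks (3,1): no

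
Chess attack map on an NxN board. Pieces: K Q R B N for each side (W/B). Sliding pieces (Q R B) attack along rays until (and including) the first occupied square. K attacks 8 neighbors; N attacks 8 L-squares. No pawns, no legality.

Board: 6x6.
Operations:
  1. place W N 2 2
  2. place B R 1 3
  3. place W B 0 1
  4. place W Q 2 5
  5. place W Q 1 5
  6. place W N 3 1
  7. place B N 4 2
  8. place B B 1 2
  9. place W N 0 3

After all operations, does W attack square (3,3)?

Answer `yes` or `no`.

Answer: yes

Derivation:
Op 1: place WN@(2,2)
Op 2: place BR@(1,3)
Op 3: place WB@(0,1)
Op 4: place WQ@(2,5)
Op 5: place WQ@(1,5)
Op 6: place WN@(3,1)
Op 7: place BN@(4,2)
Op 8: place BB@(1,2)
Op 9: place WN@(0,3)
Per-piece attacks for W:
  WB@(0,1): attacks (1,2) (1,0) [ray(1,1) blocked at (1,2)]
  WN@(0,3): attacks (1,5) (2,4) (1,1) (2,2)
  WQ@(1,5): attacks (1,4) (1,3) (2,5) (0,5) (2,4) (3,3) (4,2) (0,4) [ray(0,-1) blocked at (1,3); ray(1,0) blocked at (2,5); ray(1,-1) blocked at (4,2)]
  WN@(2,2): attacks (3,4) (4,3) (1,4) (0,3) (3,0) (4,1) (1,0) (0,1)
  WQ@(2,5): attacks (2,4) (2,3) (2,2) (3,5) (4,5) (5,5) (1,5) (3,4) (4,3) (5,2) (1,4) (0,3) [ray(0,-1) blocked at (2,2); ray(-1,0) blocked at (1,5); ray(-1,-1) blocked at (0,3)]
  WN@(3,1): attacks (4,3) (5,2) (2,3) (1,2) (5,0) (1,0)
W attacks (3,3): yes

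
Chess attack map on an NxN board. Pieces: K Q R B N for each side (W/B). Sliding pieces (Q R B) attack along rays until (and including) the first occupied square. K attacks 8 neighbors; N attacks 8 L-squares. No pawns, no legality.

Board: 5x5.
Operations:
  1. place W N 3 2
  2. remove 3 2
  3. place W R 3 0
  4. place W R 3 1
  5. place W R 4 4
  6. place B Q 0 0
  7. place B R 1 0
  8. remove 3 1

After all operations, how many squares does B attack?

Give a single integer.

Answer: 15

Derivation:
Op 1: place WN@(3,2)
Op 2: remove (3,2)
Op 3: place WR@(3,0)
Op 4: place WR@(3,1)
Op 5: place WR@(4,4)
Op 6: place BQ@(0,0)
Op 7: place BR@(1,0)
Op 8: remove (3,1)
Per-piece attacks for B:
  BQ@(0,0): attacks (0,1) (0,2) (0,3) (0,4) (1,0) (1,1) (2,2) (3,3) (4,4) [ray(1,0) blocked at (1,0); ray(1,1) blocked at (4,4)]
  BR@(1,0): attacks (1,1) (1,2) (1,3) (1,4) (2,0) (3,0) (0,0) [ray(1,0) blocked at (3,0); ray(-1,0) blocked at (0,0)]
Union (15 distinct): (0,0) (0,1) (0,2) (0,3) (0,4) (1,0) (1,1) (1,2) (1,3) (1,4) (2,0) (2,2) (3,0) (3,3) (4,4)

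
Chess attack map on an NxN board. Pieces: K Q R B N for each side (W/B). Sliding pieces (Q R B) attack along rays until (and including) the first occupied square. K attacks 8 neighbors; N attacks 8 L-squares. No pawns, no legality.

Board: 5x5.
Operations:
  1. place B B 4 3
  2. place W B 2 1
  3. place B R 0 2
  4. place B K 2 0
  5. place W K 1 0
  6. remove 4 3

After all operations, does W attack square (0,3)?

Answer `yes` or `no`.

Op 1: place BB@(4,3)
Op 2: place WB@(2,1)
Op 3: place BR@(0,2)
Op 4: place BK@(2,0)
Op 5: place WK@(1,0)
Op 6: remove (4,3)
Per-piece attacks for W:
  WK@(1,0): attacks (1,1) (2,0) (0,0) (2,1) (0,1)
  WB@(2,1): attacks (3,2) (4,3) (3,0) (1,2) (0,3) (1,0) [ray(-1,-1) blocked at (1,0)]
W attacks (0,3): yes

Answer: yes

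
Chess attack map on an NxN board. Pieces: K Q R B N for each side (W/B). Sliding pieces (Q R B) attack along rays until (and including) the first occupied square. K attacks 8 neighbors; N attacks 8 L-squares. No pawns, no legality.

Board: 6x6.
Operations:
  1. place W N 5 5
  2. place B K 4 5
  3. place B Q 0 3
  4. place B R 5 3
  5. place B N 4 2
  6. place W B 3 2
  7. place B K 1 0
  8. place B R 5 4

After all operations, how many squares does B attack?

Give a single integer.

Answer: 27

Derivation:
Op 1: place WN@(5,5)
Op 2: place BK@(4,5)
Op 3: place BQ@(0,3)
Op 4: place BR@(5,3)
Op 5: place BN@(4,2)
Op 6: place WB@(3,2)
Op 7: place BK@(1,0)
Op 8: place BR@(5,4)
Per-piece attacks for B:
  BQ@(0,3): attacks (0,4) (0,5) (0,2) (0,1) (0,0) (1,3) (2,3) (3,3) (4,3) (5,3) (1,4) (2,5) (1,2) (2,1) (3,0) [ray(1,0) blocked at (5,3)]
  BK@(1,0): attacks (1,1) (2,0) (0,0) (2,1) (0,1)
  BN@(4,2): attacks (5,4) (3,4) (2,3) (5,0) (3,0) (2,1)
  BK@(4,5): attacks (4,4) (5,5) (3,5) (5,4) (3,4)
  BR@(5,3): attacks (5,4) (5,2) (5,1) (5,0) (4,3) (3,3) (2,3) (1,3) (0,3) [ray(0,1) blocked at (5,4); ray(-1,0) blocked at (0,3)]
  BR@(5,4): attacks (5,5) (5,3) (4,4) (3,4) (2,4) (1,4) (0,4) [ray(0,1) blocked at (5,5); ray(0,-1) blocked at (5,3)]
Union (27 distinct): (0,0) (0,1) (0,2) (0,3) (0,4) (0,5) (1,1) (1,2) (1,3) (1,4) (2,0) (2,1) (2,3) (2,4) (2,5) (3,0) (3,3) (3,4) (3,5) (4,3) (4,4) (5,0) (5,1) (5,2) (5,3) (5,4) (5,5)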